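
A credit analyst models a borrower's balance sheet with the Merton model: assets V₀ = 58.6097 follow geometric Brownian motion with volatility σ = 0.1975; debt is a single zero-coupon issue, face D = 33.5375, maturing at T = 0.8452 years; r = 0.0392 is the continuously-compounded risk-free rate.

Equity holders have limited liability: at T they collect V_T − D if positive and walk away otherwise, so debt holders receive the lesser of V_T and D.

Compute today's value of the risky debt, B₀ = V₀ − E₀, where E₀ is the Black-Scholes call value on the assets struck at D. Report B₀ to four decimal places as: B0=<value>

d₁ = [ln(V₀/D) + (r + σ²/2)T] / (σ√T)
   = [ln(58.6097/33.5375) + (0.0392 + 0.5·0.1975²)·0.8452] / (0.1975·√0.8452)
   = [0.558236 + 0.049616] / 0.181571 = 3.347734
d₂ = d₁ − σ√T = 3.347734 − 0.181571 = 3.166163
N(d₁) = 0.999593,  N(d₂) = 0.999228,  e^(−rT) = 0.967411
E₀ = V₀·N(d₁) − D·e^(−rT)·N(d₂)
   = 58.6097·0.999593 − 33.5375·0.967411·0.999228 = 26.166335
B₀ = V₀ − E₀ = 58.6097 − 26.166335 = 32.443365

B0=32.4434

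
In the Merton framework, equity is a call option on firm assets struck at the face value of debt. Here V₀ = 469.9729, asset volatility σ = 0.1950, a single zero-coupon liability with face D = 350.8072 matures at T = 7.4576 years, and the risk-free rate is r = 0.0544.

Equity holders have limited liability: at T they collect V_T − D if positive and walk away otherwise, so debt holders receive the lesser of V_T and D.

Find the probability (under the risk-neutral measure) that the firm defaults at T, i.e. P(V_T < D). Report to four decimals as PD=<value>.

d₁ = [ln(V₀/D) + (r + σ²/2)T] / (σ√T)
   = [ln(469.9729/350.8072) + (0.0544 + 0.5·0.1950²)·7.4576] / (0.1950·√7.4576)
   = [0.292438 + 0.547481] / 0.532518 = 1.577260
d₂ = d₁ − σ√T = 1.577260 − 0.532518 = 1.044743
risk-neutral PD = N(−d₂) = N(-1.044743) = 0.148071

PD=0.1481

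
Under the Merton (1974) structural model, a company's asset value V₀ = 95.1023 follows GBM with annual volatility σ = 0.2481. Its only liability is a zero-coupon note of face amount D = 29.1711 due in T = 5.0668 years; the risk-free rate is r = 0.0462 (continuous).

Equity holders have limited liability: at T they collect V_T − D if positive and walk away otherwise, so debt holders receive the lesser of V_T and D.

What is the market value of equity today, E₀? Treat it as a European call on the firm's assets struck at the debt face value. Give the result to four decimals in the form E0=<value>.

d₁ = [ln(V₀/D) + (r + σ²/2)T] / (σ√T)
   = [ln(95.1023/29.1711) + (0.0462 + 0.5·0.2481²)·5.0668] / (0.2481·√5.0668)
   = [1.181775 + 0.390026] / 0.558462 = 2.814517
d₂ = d₁ − σ√T = 2.814517 − 0.558462 = 2.256055
N(d₁) = 0.997557,  N(d₂) = 0.987966,  e^(−rT) = 0.791294
E₀ = V₀·N(d₁) − D·e^(−rT)·N(d₂)
   = 95.1023·0.997557 − 29.1711·0.791294·0.987966 = 72.064874

E0=72.0649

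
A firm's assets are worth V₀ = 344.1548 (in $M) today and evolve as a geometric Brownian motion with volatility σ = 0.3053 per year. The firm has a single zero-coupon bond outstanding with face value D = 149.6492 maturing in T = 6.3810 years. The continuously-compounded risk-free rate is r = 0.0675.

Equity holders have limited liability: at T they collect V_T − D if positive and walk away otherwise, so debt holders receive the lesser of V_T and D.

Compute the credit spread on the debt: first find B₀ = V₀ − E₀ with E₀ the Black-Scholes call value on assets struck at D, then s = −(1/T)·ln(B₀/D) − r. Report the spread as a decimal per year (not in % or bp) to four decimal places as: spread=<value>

spread=0.0046

d₁ = [ln(V₀/D) + (r + σ²/2)T] / (σ√T)
   = [ln(344.1548/149.6492) + (0.0675 + 0.5·0.3053²)·6.3810] / (0.3053·√6.3810)
   = [0.832798 + 0.728098] / 0.771207 = 2.023963
d₂ = d₁ − σ√T = 2.023963 − 0.771207 = 1.252756
N(d₁) = 0.978513,  N(d₂) = 0.894853,  e^(−rT) = 0.650043
E₀ = V₀·N(d₁) − D·e^(−rT)·N(d₂)
   = 344.1548·0.978513 − 149.6492·0.650043·0.894853 = 249.710167
B₀ = V₀ − E₀ = 344.1548 − 249.710167 = 94.444633
spread = −(1/T)·ln(B₀/D) − r = −(1/6.3810)·ln(94.444633/149.6492) − 0.0675 = 0.00463291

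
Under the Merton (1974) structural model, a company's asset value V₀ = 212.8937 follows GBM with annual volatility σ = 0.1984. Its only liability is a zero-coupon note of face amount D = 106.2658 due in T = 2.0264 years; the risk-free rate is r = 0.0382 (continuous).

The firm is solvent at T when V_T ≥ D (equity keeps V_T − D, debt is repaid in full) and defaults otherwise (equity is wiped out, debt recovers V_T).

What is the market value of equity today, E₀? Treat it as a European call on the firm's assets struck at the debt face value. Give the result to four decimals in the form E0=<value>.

d₁ = [ln(V₀/D) + (r + σ²/2)T] / (σ√T)
   = [ln(212.8937/106.2658) + (0.0382 + 0.5·0.1984²)·2.0264] / (0.1984·√2.0264)
   = [0.694849 + 0.117291] / 0.282426 = 2.875588
d₂ = d₁ − σ√T = 2.875588 − 0.282426 = 2.593163
N(d₁) = 0.997984,  N(d₂) = 0.995245,  e^(−rT) = 0.925512
E₀ = V₀·N(d₁) − D·e^(−rT)·N(d₂)
   = 212.8937·0.997984 − 106.2658·0.925512·0.995245 = 114.581827

E0=114.5818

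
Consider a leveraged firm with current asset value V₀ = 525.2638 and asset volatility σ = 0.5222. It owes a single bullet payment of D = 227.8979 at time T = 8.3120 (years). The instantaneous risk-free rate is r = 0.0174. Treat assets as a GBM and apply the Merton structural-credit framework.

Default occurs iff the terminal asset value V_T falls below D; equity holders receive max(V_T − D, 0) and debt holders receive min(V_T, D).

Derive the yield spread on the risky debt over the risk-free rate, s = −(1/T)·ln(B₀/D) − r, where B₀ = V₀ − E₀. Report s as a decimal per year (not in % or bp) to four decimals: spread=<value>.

d₁ = [ln(V₀/D) + (r + σ²/2)T] / (σ√T)
   = [ln(525.2638/227.8979) + (0.0174 + 0.5·0.5222²)·8.3120] / (0.5222·√8.3120)
   = [0.835003 + 1.277940] / 1.505531 = 1.403454
d₂ = d₁ − σ√T = 1.403454 − 1.505531 = -0.102077
N(d₁) = 0.919759,  N(d₂) = 0.459348,  e^(−rT) = 0.865343
E₀ = V₀·N(d₁) − D·e^(−rT)·N(d₂)
   = 525.2638·0.919759 − 227.8979·0.865343·0.459348 = 392.528266
B₀ = V₀ − E₀ = 525.2638 − 392.528266 = 132.735534
spread = −(1/T)·ln(B₀/D) − r = −(1/8.3120)·ln(132.735534/227.8979) − 0.0174 = 0.04763116

spread=0.0476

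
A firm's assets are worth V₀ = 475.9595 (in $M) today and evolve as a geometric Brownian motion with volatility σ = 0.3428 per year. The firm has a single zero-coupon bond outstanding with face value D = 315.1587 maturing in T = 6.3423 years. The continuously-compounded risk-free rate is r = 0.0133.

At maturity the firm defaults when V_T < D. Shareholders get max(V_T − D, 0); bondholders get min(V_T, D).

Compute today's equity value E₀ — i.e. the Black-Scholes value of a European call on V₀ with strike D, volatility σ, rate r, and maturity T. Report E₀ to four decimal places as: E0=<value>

E0=239.8687

d₁ = [ln(V₀/D) + (r + σ²/2)T] / (σ√T)
   = [ln(475.9595/315.1587) + (0.0133 + 0.5·0.3428²)·6.3423] / (0.3428·√6.3423)
   = [0.412256 + 0.457000] / 0.863305 = 1.006894
d₂ = d₁ − σ√T = 1.006894 − 0.863305 = 0.143589
N(d₁) = 0.843007,  N(d₂) = 0.557088,  e^(−rT) = 0.919107
E₀ = V₀·N(d₁) − D·e^(−rT)·N(d₂)
   = 475.9595·0.843007 − 315.1587·0.919107·0.557088 = 239.868717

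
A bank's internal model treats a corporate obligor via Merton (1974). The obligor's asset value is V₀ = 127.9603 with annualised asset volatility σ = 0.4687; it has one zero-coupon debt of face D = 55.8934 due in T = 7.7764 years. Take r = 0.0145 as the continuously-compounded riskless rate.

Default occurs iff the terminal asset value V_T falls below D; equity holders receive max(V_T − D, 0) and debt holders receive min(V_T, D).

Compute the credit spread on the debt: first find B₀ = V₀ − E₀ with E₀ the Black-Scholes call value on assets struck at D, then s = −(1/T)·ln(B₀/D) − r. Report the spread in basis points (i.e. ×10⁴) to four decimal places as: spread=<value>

spread=380.6062

d₁ = [ln(V₀/D) + (r + σ²/2)T] / (σ√T)
   = [ln(127.9603/55.8934) + (0.0145 + 0.5·0.4687²)·7.7764] / (0.4687·√7.7764)
   = [0.828274 + 0.966916] / 1.307026 = 1.373492
d₂ = d₁ − σ√T = 1.373492 − 1.307026 = 0.066466
N(d₁) = 0.915200,  N(d₂) = 0.526497,  e^(−rT) = 0.893367
E₀ = V₀·N(d₁) − D·e^(−rT)·N(d₂)
   = 127.9603·0.915200 − 55.8934·0.893367·0.526497 = 90.819581
B₀ = V₀ − E₀ = 127.9603 − 90.819581 = 37.140719
spread = −(1/T)·ln(B₀/D) − r = −(1/7.7764)·ln(37.140719/55.8934) − 0.0145 = 0.03806062
in basis points: 0.03806062 × 10⁴ = 380.6062 bp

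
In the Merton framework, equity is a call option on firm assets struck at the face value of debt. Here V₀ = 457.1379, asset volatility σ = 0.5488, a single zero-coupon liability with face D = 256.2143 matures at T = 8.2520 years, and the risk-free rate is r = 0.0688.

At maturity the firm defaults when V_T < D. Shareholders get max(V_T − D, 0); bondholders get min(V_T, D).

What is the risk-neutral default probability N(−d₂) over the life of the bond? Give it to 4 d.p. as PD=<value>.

PD=0.5243

d₁ = [ln(V₀/D) + (r + σ²/2)T] / (σ√T)
   = [ln(457.1379/256.2143) + (0.0688 + 0.5·0.5488²)·8.2520] / (0.5488·√8.2520)
   = [0.578971 + 1.810412] / 1.576499 = 1.515626
d₂ = d₁ − σ√T = 1.515626 − 1.576499 = -0.060873
risk-neutral PD = N(−d₂) = N(0.060873) = 0.524270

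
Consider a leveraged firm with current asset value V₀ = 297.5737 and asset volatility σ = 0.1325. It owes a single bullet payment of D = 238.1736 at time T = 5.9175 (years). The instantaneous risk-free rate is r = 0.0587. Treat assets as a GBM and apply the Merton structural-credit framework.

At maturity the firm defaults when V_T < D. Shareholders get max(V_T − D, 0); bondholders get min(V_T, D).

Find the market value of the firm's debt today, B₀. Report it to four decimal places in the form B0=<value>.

B0=167.1790

d₁ = [ln(V₀/D) + (r + σ²/2)T] / (σ√T)
   = [ln(297.5737/238.1736) + (0.0587 + 0.5·0.1325²)·5.9175] / (0.1325·√5.9175)
   = [0.222662 + 0.399302] / 0.322318 = 1.929657
d₂ = d₁ − σ√T = 1.929657 − 0.322318 = 1.607339
N(d₁) = 0.973175,  N(d₂) = 0.946010,  e^(−rT) = 0.706553
E₀ = V₀·N(d₁) − D·e^(−rT)·N(d₂)
   = 297.5737·0.973175 − 238.1736·0.706553·0.946010 = 130.394708
B₀ = V₀ − E₀ = 297.5737 − 130.394708 = 167.178992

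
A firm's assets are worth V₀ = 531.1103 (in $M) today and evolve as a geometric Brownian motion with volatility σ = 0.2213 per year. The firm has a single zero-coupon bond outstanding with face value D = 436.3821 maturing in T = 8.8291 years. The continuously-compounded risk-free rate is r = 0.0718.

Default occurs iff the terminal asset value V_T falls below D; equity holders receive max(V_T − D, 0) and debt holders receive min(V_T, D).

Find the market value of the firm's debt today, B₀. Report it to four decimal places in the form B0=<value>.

B0=220.5587

d₁ = [ln(V₀/D) + (r + σ²/2)T] / (σ√T)
   = [ln(531.1103/436.3821) + (0.0718 + 0.5·0.2213²)·8.8291] / (0.2213·√8.8291)
   = [0.196451 + 0.850126] / 0.657566 = 1.591592
d₂ = d₁ − σ√T = 1.591592 − 0.657566 = 0.934026
N(d₁) = 0.944262,  N(d₂) = 0.824855,  e^(−rT) = 0.530503
E₀ = V₀·N(d₁) − D·e^(−rT)·N(d₂)
   = 531.1103·0.944262 − 436.3821·0.530503·0.824855 = 310.551599
B₀ = V₀ − E₀ = 531.1103 − 310.551599 = 220.558701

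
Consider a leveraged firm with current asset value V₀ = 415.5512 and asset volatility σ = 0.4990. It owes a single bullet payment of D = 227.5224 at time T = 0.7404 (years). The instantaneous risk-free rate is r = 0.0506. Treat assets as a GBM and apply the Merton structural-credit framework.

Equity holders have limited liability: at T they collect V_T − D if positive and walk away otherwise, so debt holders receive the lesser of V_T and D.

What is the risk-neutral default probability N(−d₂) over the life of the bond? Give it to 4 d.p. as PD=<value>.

PD=0.1011

d₁ = [ln(V₀/D) + (r + σ²/2)T] / (σ√T)
   = [ln(415.5512/227.5224) + (0.0506 + 0.5·0.4990²)·0.7404] / (0.4990·√0.7404)
   = [0.602357 + 0.129644] / 0.429372 = 1.704819
d₂ = d₁ − σ√T = 1.704819 − 0.429372 = 1.275447
risk-neutral PD = N(−d₂) = N(-1.275447) = 0.101076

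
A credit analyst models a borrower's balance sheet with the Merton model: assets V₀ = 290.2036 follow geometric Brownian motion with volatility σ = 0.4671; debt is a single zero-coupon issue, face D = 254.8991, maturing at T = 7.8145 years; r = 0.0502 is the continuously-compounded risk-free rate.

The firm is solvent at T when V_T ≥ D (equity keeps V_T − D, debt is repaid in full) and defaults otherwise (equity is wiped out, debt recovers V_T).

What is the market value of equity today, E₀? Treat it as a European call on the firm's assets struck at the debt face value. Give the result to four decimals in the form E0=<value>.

E0=178.8700

d₁ = [ln(V₀/D) + (r + σ²/2)T] / (σ√T)
   = [ln(290.2036/254.8991) + (0.0502 + 0.5·0.4671²)·7.8145] / (0.4671·√7.8145)
   = [0.129715 + 1.244781] / 1.305751 = 1.052648
d₂ = d₁ − σ√T = 1.052648 − 1.305751 = -0.253104
N(d₁) = 0.853749,  N(d₂) = 0.400094,  e^(−rT) = 0.675510
E₀ = V₀·N(d₁) − D·e^(−rT)·N(d₂)
   = 290.2036·0.853749 − 254.8991·0.675510·0.400094 = 178.870047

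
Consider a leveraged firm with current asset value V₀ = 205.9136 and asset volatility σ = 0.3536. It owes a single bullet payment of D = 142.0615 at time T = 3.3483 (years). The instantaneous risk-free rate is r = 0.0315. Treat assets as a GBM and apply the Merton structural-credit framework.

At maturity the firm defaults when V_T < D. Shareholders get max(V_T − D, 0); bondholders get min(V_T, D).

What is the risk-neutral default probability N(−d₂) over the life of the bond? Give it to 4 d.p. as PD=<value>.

PD=0.3397

d₁ = [ln(V₀/D) + (r + σ²/2)T] / (σ√T)
   = [ln(205.9136/142.0615) + (0.0315 + 0.5·0.3536²)·3.3483] / (0.3536·√3.3483)
   = [0.371197 + 0.314795] / 0.647030 = 1.060217
d₂ = d₁ − σ√T = 1.060217 − 0.647030 = 0.413187
risk-neutral PD = N(−d₂) = N(-0.413187) = 0.339735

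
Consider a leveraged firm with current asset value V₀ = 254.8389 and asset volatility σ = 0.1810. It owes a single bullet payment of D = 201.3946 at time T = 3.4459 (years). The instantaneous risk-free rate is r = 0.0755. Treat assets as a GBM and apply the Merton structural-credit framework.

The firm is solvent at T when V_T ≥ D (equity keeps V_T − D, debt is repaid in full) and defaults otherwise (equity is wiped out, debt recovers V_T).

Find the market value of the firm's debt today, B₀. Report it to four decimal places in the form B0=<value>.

d₁ = [ln(V₀/D) + (r + σ²/2)T] / (σ√T)
   = [ln(254.8389/201.3946) + (0.0755 + 0.5·0.1810²)·3.4459] / (0.1810·√3.4459)
   = [0.235365 + 0.316611] / 0.335993 = 1.642822
d₂ = d₁ − σ√T = 1.642822 − 0.335993 = 1.306830
N(d₁) = 0.949790,  N(d₂) = 0.904365,  e^(−rT) = 0.770924
E₀ = V₀·N(d₁) − D·e^(−rT)·N(d₂)
   = 254.8389·0.949790 − 201.3946·0.770924·0.904365 = 101.631872
B₀ = V₀ − E₀ = 254.8389 − 101.631872 = 153.207028

B0=153.2070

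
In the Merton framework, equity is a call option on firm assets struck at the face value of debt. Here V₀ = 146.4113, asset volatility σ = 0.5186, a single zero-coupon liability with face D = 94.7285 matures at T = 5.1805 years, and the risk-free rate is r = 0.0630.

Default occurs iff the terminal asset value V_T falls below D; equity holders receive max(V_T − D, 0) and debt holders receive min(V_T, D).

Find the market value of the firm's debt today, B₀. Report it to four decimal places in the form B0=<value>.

B0=51.5372

d₁ = [ln(V₀/D) + (r + σ²/2)T] / (σ√T)
   = [ln(146.4113/94.7285) + (0.0630 + 0.5·0.5186²)·5.1805] / (0.5186·√5.1805)
   = [0.435405 + 1.023009] / 1.180371 = 1.235556
d₂ = d₁ − σ√T = 1.235556 − 1.180371 = 0.055185
N(d₁) = 0.891688,  N(d₂) = 0.522005,  e^(−rT) = 0.721537
E₀ = V₀·N(d₁) − D·e^(−rT)·N(d₂)
   = 146.4113·0.891688 − 94.7285·0.721537·0.522005 = 94.874141
B₀ = V₀ − E₀ = 146.4113 − 94.874141 = 51.537159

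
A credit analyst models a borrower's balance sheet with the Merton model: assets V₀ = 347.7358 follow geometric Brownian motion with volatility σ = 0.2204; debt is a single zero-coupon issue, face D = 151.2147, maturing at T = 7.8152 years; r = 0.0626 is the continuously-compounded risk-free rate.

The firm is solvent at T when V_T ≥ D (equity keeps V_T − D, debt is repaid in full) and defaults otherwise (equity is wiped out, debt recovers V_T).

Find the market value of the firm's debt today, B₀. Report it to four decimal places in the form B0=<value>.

B0=92.1024

d₁ = [ln(V₀/D) + (r + σ²/2)T] / (σ√T)
   = [ln(347.7358/151.2147) + (0.0626 + 0.5·0.2204²)·7.8152] / (0.2204·√7.8152)
   = [0.832742 + 0.679048] / 0.616143 = 2.453634
d₂ = d₁ − σ√T = 2.453634 − 0.616143 = 1.837491
N(d₁) = 0.992929,  N(d₂) = 0.966931,  e^(−rT) = 0.613097
E₀ = V₀·N(d₁) − D·e^(−rT)·N(d₂)
   = 347.7358·0.992929 − 151.2147·0.613097·0.966931 = 255.633392
B₀ = V₀ − E₀ = 347.7358 − 255.633392 = 92.102408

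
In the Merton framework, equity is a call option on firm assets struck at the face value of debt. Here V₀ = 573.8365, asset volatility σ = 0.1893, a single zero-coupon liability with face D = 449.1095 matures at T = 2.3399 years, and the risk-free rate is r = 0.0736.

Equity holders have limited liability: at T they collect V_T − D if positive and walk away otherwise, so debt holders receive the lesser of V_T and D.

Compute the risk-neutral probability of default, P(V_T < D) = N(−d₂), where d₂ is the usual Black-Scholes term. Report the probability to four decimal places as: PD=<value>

PD=0.0974

d₁ = [ln(V₀/D) + (r + σ²/2)T] / (σ√T)
   = [ln(573.8365/449.1095) + (0.0736 + 0.5·0.1893²)·2.3399] / (0.1893·√2.3399)
   = [0.245078 + 0.214141] / 0.289567 = 1.585881
d₂ = d₁ − σ√T = 1.585881 − 0.289567 = 1.296314
risk-neutral PD = N(−d₂) = N(-1.296314) = 0.097434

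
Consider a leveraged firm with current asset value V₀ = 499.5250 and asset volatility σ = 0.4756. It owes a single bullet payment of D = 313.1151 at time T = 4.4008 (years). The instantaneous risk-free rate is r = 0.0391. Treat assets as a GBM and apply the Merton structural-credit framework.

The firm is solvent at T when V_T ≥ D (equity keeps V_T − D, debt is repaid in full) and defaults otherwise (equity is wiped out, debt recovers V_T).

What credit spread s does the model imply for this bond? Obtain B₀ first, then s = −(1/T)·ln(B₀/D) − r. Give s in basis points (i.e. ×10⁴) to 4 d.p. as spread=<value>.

spread=514.1841

d₁ = [ln(V₀/D) + (r + σ²/2)T] / (σ√T)
   = [ln(499.5250/313.1151) + (0.0391 + 0.5·0.4756²)·4.4008] / (0.4756·√4.4008)
   = [0.467087 + 0.669792] / 0.997718 = 1.139479
d₂ = d₁ − σ√T = 1.139479 − 0.997718 = 0.141761
N(d₁) = 0.872748,  N(d₂) = 0.556366,  e^(−rT) = 0.841919
E₀ = V₀·N(d₁) − D·e^(−rT)·N(d₂)
   = 499.5250·0.872748 − 313.1151·0.841919·0.556366 = 289.291788
B₀ = V₀ − E₀ = 499.5250 − 289.291788 = 210.233212
spread = −(1/T)·ln(B₀/D) − r = −(1/4.4008)·ln(210.233212/313.1151) − 0.0391 = 0.05141841
in basis points: 0.05141841 × 10⁴ = 514.1841 bp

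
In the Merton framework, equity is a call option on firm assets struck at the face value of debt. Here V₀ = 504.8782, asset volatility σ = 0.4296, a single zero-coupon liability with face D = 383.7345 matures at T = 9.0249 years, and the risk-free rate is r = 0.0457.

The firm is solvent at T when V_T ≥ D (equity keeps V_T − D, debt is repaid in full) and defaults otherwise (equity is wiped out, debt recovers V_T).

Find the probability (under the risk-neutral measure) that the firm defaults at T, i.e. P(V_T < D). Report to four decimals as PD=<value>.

PD=0.5450

d₁ = [ln(V₀/D) + (r + σ²/2)T] / (σ√T)
   = [ln(504.8782/383.7345) + (0.0457 + 0.5·0.4296²)·9.0249] / (0.4296·√9.0249)
   = [0.274366 + 1.245238] / 1.290582 = 1.177457
d₂ = d₁ − σ√T = 1.177457 − 1.290582 = -0.113124
risk-neutral PD = N(−d₂) = N(0.113124) = 0.545034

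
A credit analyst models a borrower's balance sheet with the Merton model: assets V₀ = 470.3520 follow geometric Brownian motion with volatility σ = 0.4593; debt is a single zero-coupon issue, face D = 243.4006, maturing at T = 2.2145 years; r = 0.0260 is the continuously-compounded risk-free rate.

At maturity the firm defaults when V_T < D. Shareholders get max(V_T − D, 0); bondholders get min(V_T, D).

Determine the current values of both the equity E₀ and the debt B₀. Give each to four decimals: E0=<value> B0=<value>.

d₁ = [ln(V₀/D) + (r + σ²/2)T] / (σ√T)
   = [ln(470.3520/243.4006) + (0.0260 + 0.5·0.4593²)·2.2145] / (0.4593·√2.2145)
   = [0.658773 + 0.291159] / 0.683493 = 1.389818
d₂ = d₁ − σ√T = 1.389818 − 0.683493 = 0.706325
N(d₁) = 0.917708,  N(d₂) = 0.760007,  e^(−rT) = 0.944049
E₀ = V₀·N(d₁) − D·e^(−rT)·N(d₂)
   = 470.3520·0.917708 − 243.4006·0.944049·0.760007 = 257.009752
B₀ = V₀ − E₀ = 470.3520 − 257.009752 = 213.342248

E0=257.0098 B0=213.3422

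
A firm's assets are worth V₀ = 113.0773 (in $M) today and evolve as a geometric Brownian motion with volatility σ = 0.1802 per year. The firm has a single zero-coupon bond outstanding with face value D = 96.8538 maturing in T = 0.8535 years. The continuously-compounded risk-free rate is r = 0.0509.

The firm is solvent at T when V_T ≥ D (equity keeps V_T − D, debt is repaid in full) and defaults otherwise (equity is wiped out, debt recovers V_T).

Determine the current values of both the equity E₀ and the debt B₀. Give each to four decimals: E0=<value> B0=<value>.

d₁ = [ln(V₀/D) + (r + σ²/2)T] / (σ√T)
   = [ln(113.0773/96.8538) + (0.0509 + 0.5·0.1802²)·0.8535] / (0.1802·√0.8535)
   = [0.154869 + 0.057301] / 0.166478 = 1.274461
d₂ = d₁ − σ√T = 1.274461 − 0.166478 = 1.107983
N(d₁) = 0.898750,  N(d₂) = 0.866066,  e^(−rT) = 0.957487
E₀ = V₀·N(d₁) − D·e^(−rT)·N(d₂)
   = 113.0773·0.898750 − 96.8538·0.957487·0.866066 = 21.312554
B₀ = V₀ − E₀ = 113.0773 − 21.312554 = 91.764746

E0=21.3126 B0=91.7647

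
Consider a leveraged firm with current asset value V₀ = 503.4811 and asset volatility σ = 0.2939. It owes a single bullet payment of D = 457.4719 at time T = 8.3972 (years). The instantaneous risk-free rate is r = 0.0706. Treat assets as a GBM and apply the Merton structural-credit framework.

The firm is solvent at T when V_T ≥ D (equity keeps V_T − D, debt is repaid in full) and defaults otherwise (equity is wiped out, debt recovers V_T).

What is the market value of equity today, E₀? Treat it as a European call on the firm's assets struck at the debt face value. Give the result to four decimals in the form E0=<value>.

E0=284.7166

d₁ = [ln(V₀/D) + (r + σ²/2)T] / (σ√T)
   = [ln(503.4811/457.4719) + (0.0706 + 0.5·0.2939²)·8.3972] / (0.2939·√8.3972)
   = [0.095831 + 0.955506] / 0.851661 = 1.234454
d₂ = d₁ − σ√T = 1.234454 − 0.851661 = 0.382793
N(d₁) = 0.891483,  N(d₂) = 0.649063,  e^(−rT) = 0.552754
E₀ = V₀·N(d₁) − D·e^(−rT)·N(d₂)
   = 503.4811·0.891483 − 457.4719·0.552754·0.649063 = 284.716647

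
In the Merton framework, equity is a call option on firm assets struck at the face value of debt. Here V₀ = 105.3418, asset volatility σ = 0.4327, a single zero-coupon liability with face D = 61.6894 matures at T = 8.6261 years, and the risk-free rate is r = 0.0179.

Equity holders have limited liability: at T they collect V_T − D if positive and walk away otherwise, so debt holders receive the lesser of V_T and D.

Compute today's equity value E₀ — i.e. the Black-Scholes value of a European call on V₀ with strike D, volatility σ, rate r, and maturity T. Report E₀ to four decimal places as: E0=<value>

d₁ = [ln(V₀/D) + (r + σ²/2)T] / (σ√T)
   = [ln(105.3418/61.6894) + (0.0179 + 0.5·0.4327²)·8.6261] / (0.4327·√8.6261)
   = [0.535098 + 0.961936] / 1.270850 = 1.177979
d₂ = d₁ − σ√T = 1.177979 − 1.270850 = -0.092870
N(d₁) = 0.880598,  N(d₂) = 0.463003,  e^(−rT) = 0.856923
E₀ = V₀·N(d₁) − D·e^(−rT)·N(d₂)
   = 105.3418·0.880598 − 61.6894·0.856923·0.463003 = 68.287958

E0=68.2880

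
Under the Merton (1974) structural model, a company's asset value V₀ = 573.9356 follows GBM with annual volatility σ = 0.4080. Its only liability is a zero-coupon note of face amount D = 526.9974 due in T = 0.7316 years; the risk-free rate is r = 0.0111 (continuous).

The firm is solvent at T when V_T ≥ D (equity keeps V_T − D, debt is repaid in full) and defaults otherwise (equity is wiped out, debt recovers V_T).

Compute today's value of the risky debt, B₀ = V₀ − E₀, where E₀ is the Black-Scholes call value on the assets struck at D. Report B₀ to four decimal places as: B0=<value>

d₁ = [ln(V₀/D) + (r + σ²/2)T] / (σ√T)
   = [ln(573.9356/526.9974) + (0.0111 + 0.5·0.4080²)·0.7316] / (0.4080·√0.7316)
   = [0.085322 + 0.069013] / 0.348977 = 0.442249
d₂ = d₁ − σ√T = 0.442249 − 0.348977 = 0.093272
N(d₁) = 0.670846,  N(d₂) = 0.537156,  e^(−rT) = 0.991912
E₀ = V₀·N(d₁) − D·e^(−rT)·N(d₂)
   = 573.9356·0.670846 − 526.9974·0.991912·0.537156 = 104.231702
B₀ = V₀ − E₀ = 573.9356 − 104.231702 = 469.703898

B0=469.7039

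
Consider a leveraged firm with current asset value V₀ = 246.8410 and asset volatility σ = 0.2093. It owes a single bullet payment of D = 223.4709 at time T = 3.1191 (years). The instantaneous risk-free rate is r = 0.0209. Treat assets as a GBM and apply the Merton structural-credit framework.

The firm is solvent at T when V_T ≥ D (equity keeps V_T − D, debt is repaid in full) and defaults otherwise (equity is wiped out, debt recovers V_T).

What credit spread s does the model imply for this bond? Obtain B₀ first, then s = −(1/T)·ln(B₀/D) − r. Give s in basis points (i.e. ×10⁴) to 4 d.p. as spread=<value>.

d₁ = [ln(V₀/D) + (r + σ²/2)T] / (σ√T)
   = [ln(246.8410/223.4709) + (0.0209 + 0.5·0.2093²)·3.1191] / (0.2093·√3.1191)
   = [0.099463 + 0.133508] / 0.369644 = 0.630257
d₂ = d₁ − σ√T = 0.630257 − 0.369644 = 0.260613
N(d₁) = 0.735737,  N(d₂) = 0.602804,  e^(−rT) = 0.936890
E₀ = V₀·N(d₁) − D·e^(−rT)·N(d₂)
   = 246.8410·0.735737 − 223.4709·0.936890·0.602804 = 55.402223
B₀ = V₀ − E₀ = 246.8410 − 55.402223 = 191.438777
spread = −(1/T)·ln(B₀/D) − r = −(1/3.1191)·ln(191.438777/223.4709) − 0.0209 = 0.02870186
in basis points: 0.02870186 × 10⁴ = 287.0186 bp

spread=287.0186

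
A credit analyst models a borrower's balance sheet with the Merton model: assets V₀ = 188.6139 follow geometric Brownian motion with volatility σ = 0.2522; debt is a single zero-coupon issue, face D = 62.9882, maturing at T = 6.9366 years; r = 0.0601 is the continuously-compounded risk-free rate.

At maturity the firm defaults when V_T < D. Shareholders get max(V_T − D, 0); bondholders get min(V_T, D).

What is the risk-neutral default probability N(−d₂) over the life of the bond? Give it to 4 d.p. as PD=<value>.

d₁ = [ln(V₀/D) + (r + σ²/2)T] / (σ√T)
   = [ln(188.6139/62.9882) + (0.0601 + 0.5·0.2522²)·6.9366] / (0.2522·√6.9366)
   = [1.096755 + 0.637490] / 0.664230 = 2.610911
d₂ = d₁ − σ√T = 2.610911 − 0.664230 = 1.946681
risk-neutral PD = N(−d₂) = N(-1.946681) = 0.025786

PD=0.0258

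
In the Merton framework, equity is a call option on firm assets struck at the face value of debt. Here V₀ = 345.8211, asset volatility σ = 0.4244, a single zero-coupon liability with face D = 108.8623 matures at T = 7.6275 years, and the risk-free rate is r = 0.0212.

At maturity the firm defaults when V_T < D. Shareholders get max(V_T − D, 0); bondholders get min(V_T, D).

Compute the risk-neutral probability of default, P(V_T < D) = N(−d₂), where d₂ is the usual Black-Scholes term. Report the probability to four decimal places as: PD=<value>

PD=0.2953

d₁ = [ln(V₀/D) + (r + σ²/2)T] / (σ√T)
   = [ln(345.8211/108.8623) + (0.0212 + 0.5·0.4244²)·7.6275] / (0.4244·√7.6275)
   = [1.155838 + 0.848618] / 1.172105 = 1.710133
d₂ = d₁ − σ√T = 1.710133 − 1.172105 = 0.538029
risk-neutral PD = N(−d₂) = N(-0.538029) = 0.295279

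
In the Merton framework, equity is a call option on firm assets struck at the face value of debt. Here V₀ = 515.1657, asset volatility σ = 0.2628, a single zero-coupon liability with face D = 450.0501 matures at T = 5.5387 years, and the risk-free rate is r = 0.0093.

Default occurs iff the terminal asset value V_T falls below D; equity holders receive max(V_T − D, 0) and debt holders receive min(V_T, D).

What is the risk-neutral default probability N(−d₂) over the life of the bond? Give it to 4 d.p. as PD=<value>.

PD=0.5030

d₁ = [ln(V₀/D) + (r + σ²/2)T] / (σ√T)
   = [ln(515.1657/450.0501) + (0.0093 + 0.5·0.2628²)·5.5387] / (0.2628·√5.5387)
   = [0.135130 + 0.242772] / 0.618485 = 0.611011
d₂ = d₁ − σ√T = 0.611011 − 0.618485 = -0.007474
risk-neutral PD = N(−d₂) = N(0.007474) = 0.502982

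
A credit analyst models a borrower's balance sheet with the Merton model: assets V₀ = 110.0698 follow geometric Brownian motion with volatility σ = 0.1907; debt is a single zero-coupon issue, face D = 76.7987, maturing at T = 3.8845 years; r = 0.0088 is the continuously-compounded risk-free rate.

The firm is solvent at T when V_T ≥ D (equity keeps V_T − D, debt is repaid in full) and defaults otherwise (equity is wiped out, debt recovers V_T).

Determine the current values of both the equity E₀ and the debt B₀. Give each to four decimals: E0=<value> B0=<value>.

E0=38.4009 B0=71.6689

d₁ = [ln(V₀/D) + (r + σ²/2)T] / (σ√T)
   = [ln(110.0698/76.7987) + (0.0088 + 0.5·0.1907²)·3.8845] / (0.1907·√3.8845)
   = [0.359927 + 0.104816] / 0.375853 = 1.236502
d₂ = d₁ − σ√T = 1.236502 − 0.375853 = 0.860649
N(d₁) = 0.891864,  N(d₂) = 0.805284,  e^(−rT) = 0.966394
E₀ = V₀·N(d₁) − D·e^(−rT)·N(d₂)
   = 110.0698·0.891864 − 76.7987·0.966394·0.805284 = 38.400860
B₀ = V₀ − E₀ = 110.0698 − 38.400860 = 71.668940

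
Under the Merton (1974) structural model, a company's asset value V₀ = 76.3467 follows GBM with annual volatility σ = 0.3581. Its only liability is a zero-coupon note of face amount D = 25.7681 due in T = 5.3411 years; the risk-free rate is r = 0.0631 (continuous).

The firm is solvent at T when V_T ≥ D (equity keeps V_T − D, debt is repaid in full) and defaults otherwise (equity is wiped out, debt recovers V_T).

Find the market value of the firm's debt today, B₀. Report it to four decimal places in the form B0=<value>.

d₁ = [ln(V₀/D) + (r + σ²/2)T] / (σ√T)
   = [ln(76.3467/25.7681) + (0.0631 + 0.5·0.3581²)·5.3411] / (0.3581·√5.3411)
   = [1.086148 + 0.679483] / 0.827598 = 2.133439
d₂ = d₁ − σ√T = 2.133439 − 0.827598 = 1.305840
N(d₁) = 0.983556,  N(d₂) = 0.904197,  e^(−rT) = 0.713892
E₀ = V₀·N(d₁) − D·e^(−rT)·N(d₂)
   = 76.3467·0.983556 − 25.7681·0.713892·0.904197 = 58.457948
B₀ = V₀ − E₀ = 76.3467 − 58.457948 = 17.888752

B0=17.8888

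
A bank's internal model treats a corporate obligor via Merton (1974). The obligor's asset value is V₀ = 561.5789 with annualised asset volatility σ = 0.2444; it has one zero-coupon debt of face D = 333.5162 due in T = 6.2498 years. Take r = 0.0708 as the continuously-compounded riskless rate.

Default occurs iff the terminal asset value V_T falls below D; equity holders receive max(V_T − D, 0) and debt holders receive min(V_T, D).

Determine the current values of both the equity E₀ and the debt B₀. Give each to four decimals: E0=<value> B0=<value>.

E0=352.3397 B0=209.2392

d₁ = [ln(V₀/D) + (r + σ²/2)T] / (σ√T)
   = [ln(561.5789/333.5162) + (0.0708 + 0.5·0.2444²)·6.2498] / (0.2444·√6.2498)
   = [0.521061 + 0.629140] / 0.610990 = 1.882520
d₂ = d₁ − σ√T = 1.882520 − 0.610990 = 1.271530
N(d₁) = 0.970117,  N(d₂) = 0.898230,  e^(−rT) = 0.642437
E₀ = V₀·N(d₁) − D·e^(−rT)·N(d₂)
   = 561.5789·0.970117 − 333.5162·0.642437·0.898230 = 352.339701
B₀ = V₀ − E₀ = 561.5789 − 352.339701 = 209.239199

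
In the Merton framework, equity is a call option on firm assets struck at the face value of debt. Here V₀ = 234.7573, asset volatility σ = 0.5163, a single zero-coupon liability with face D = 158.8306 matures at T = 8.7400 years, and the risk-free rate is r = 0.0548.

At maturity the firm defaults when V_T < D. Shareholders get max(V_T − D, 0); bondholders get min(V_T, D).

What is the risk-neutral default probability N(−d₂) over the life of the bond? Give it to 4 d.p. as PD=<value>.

d₁ = [ln(V₀/D) + (r + σ²/2)T] / (σ√T)
   = [ln(234.7573/158.8306) + (0.0548 + 0.5·0.5163²)·8.7400] / (0.5163·√8.7400)
   = [0.390714 + 1.643844] / 1.526363 = 1.332945
d₂ = d₁ − σ√T = 1.332945 − 1.526363 = -0.193418
risk-neutral PD = N(−d₂) = N(0.193418) = 0.576684

PD=0.5767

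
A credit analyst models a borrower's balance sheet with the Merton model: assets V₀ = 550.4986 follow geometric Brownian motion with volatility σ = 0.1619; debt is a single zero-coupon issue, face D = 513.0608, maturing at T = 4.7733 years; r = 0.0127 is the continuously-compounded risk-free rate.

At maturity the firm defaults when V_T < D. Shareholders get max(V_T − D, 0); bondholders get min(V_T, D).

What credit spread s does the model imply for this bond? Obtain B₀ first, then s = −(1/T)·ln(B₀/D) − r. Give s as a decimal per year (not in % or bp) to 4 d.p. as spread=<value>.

d₁ = [ln(V₀/D) + (r + σ²/2)T] / (σ√T)
   = [ln(550.4986/513.0608) + (0.0127 + 0.5·0.1619²)·4.7733] / (0.1619·√4.7733)
   = [0.070430 + 0.123179] / 0.353717 = 0.547355
d₂ = d₁ − σ√T = 0.547355 − 0.353717 = 0.193638
N(d₁) = 0.707933,  N(d₂) = 0.576770,  e^(−rT) = 0.941180
E₀ = V₀·N(d₁) − D·e^(−rT)·N(d₂)
   = 550.4986·0.707933 − 513.0608·0.941180·0.576770 = 111.203606
B₀ = V₀ − E₀ = 550.4986 − 111.203606 = 439.294994
spread = −(1/T)·ln(B₀/D) − r = −(1/4.7733)·ln(439.294994/513.0608) − 0.0127 = 0.01981905

spread=0.0198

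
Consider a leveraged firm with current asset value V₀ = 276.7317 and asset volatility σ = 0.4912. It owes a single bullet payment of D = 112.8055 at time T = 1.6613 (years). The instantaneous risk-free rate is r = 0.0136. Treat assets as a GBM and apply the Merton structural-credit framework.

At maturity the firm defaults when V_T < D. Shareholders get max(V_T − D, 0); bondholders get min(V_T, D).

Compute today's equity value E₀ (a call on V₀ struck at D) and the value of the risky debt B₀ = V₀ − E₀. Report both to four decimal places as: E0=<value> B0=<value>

E0=169.9236 B0=106.8081

d₁ = [ln(V₀/D) + (r + σ²/2)T] / (σ√T)
   = [ln(276.7317/112.8055) + (0.0136 + 0.5·0.4912²)·1.6613] / (0.4912·√1.6613)
   = [0.897383 + 0.223011] / 0.633115 = 1.769654
d₂ = d₁ − σ√T = 1.769654 − 0.633115 = 1.136540
N(d₁) = 0.961608,  N(d₂) = 0.872135,  e^(−rT) = 0.977660
E₀ = V₀·N(d₁) − D·e^(−rT)·N(d₂)
   = 276.7317·0.961608 − 112.8055·0.977660·0.872135 = 169.923613
B₀ = V₀ − E₀ = 276.7317 − 169.923613 = 106.808087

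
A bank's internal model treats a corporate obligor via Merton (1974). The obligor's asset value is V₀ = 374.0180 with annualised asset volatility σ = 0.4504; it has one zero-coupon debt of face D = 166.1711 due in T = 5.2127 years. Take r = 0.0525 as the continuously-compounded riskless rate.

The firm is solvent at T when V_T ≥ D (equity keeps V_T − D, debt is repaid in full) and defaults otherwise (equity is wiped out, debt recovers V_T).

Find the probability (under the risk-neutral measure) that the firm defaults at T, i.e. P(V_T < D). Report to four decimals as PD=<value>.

PD=0.2943

d₁ = [ln(V₀/D) + (r + σ²/2)T] / (σ√T)
   = [ln(374.0180/166.1711) + (0.0525 + 0.5·0.4504²)·5.2127] / (0.4504·√5.2127)
   = [0.811286 + 0.802391] / 1.028323 = 1.569231
d₂ = d₁ − σ√T = 1.569231 − 1.028323 = 0.540908
risk-neutral PD = N(−d₂) = N(-0.540908) = 0.294286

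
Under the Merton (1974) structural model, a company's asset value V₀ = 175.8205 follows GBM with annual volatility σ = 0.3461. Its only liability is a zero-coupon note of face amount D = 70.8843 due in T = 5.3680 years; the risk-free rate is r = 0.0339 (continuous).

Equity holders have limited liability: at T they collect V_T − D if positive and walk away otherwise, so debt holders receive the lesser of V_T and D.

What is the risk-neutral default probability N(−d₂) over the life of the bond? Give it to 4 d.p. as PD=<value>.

PD=0.1688

d₁ = [ln(V₀/D) + (r + σ²/2)T] / (σ√T)
   = [ln(175.8205/70.8843) + (0.0339 + 0.5·0.3461²)·5.3680] / (0.3461·√5.3680)
   = [0.908415 + 0.503479] / 0.801877 = 1.760735
d₂ = d₁ − σ√T = 1.760735 − 0.801877 = 0.958858
risk-neutral PD = N(−d₂) = N(-0.958858) = 0.168815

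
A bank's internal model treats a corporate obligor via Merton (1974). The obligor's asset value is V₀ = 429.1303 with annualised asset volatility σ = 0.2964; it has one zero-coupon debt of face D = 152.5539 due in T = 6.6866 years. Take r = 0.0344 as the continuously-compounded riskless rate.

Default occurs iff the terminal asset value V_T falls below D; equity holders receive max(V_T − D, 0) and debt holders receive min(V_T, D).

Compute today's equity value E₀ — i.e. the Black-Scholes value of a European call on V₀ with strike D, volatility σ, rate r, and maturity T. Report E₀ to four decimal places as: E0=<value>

E0=311.3432

d₁ = [ln(V₀/D) + (r + σ²/2)T] / (σ√T)
   = [ln(429.1303/152.5539) + (0.0344 + 0.5·0.2964²)·6.6866] / (0.2964·√6.6866)
   = [1.034243 + 0.523738] / 0.766445 = 2.032737
d₂ = d₁ − σ√T = 2.032737 − 0.766445 = 1.266292
N(d₁) = 0.978960,  N(d₂) = 0.897296,  e^(−rT) = 0.794518
E₀ = V₀·N(d₁) − D·e^(−rT)·N(d₂)
   = 429.1303·0.978960 − 152.5539·0.794518·0.897296 = 311.343161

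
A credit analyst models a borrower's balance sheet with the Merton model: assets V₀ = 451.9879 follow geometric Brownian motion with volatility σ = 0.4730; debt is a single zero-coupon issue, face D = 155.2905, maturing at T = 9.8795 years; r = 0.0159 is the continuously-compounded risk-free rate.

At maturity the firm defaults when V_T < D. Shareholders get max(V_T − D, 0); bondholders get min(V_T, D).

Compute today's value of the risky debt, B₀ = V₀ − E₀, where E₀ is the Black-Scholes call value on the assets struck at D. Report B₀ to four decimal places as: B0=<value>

B0=97.0714

d₁ = [ln(V₀/D) + (r + σ²/2)T] / (σ√T)
   = [ln(451.9879/155.2905) + (0.0159 + 0.5·0.4730²)·9.8795] / (0.4730·√9.8795)
   = [1.068358 + 1.262249] / 1.486718 = 1.567619
d₂ = d₁ − σ√T = 1.567619 − 1.486718 = 0.080901
N(d₁) = 0.941515,  N(d₂) = 0.532240,  e^(−rT) = 0.854632
E₀ = V₀·N(d₁) − D·e^(−rT)·N(d₂)
   = 451.9879·0.941515 − 155.2905·0.854632·0.532240 = 354.916515
B₀ = V₀ − E₀ = 451.9879 − 354.916515 = 97.071385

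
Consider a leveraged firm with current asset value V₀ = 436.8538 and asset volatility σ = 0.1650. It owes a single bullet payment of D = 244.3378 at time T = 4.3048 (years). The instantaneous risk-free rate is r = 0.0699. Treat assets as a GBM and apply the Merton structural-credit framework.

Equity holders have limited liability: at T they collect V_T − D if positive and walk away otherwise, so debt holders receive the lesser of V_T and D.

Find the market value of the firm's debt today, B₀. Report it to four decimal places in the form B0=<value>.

d₁ = [ln(V₀/D) + (r + σ²/2)T] / (σ√T)
   = [ln(436.8538/244.3378) + (0.0699 + 0.5·0.1650²)·4.3048] / (0.1650·√4.3048)
   = [0.581047 + 0.359505] / 0.342342 = 2.747402
d₂ = d₁ − σ√T = 2.747402 − 0.342342 = 2.405059
N(d₁) = 0.996997,  N(d₂) = 0.991915,  e^(−rT) = 0.740148
E₀ = V₀·N(d₁) − D·e^(−rT)·N(d₂)
   = 436.8538·0.996997 − 244.3378·0.740148·0.991915 = 256.157785
B₀ = V₀ − E₀ = 436.8538 − 256.157785 = 180.696015

B0=180.6960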